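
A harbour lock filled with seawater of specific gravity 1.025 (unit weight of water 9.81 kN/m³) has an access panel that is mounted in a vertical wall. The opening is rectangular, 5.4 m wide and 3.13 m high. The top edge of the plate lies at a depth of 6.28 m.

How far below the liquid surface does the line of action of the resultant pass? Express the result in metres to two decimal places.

γ = 1.025 × 9.81 = 10.05525 kN/m³.
The centroid lies 3.13/2 = 1.565 m below the top edge, so the centroid depth is h_c = 6.28 + 1.565 = 7.845 m.
A = 5.4 × 3.13 = 16.902 m².
Resultant F = γ·h_c·A = 10.05525 × 7.845 × 16.902 = 1333.29 kN.
I_c = b·h³/12 = 5.4 × 3.13³/12 = 13.7989 m⁴.
Centre of pressure: y_p = y_c + I_c/(y_c·A) = 7.845 + 13.7989/(7.845 × 16.902) = 7.845 + 0.104067 = 7.94907 m along the plane.

h_p = 7.95 m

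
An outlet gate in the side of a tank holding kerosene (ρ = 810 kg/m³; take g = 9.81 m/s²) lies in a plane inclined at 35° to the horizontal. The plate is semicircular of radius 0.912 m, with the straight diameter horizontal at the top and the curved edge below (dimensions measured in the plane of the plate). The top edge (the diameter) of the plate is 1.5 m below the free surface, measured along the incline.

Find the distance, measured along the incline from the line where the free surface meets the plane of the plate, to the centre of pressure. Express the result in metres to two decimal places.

γ = ρg = 810 × 9.81 / 1000 = 7.9461 kN/m³.
Let θ = 35° be the plate's angle to the horizontal; measure y along the incline from where the plane meets the free surface. Vertical depth h = y·sinθ with sinθ = 0.573576.
The centroid of a semicircle lies 4r/(3π) = 0.387065 m from the diameter, here below the top edge, so y_c = 1.5 + 0.387065 = 1.88706 m and h_c = 1.88706 × 0.573576 = 1.08237 m.
A = πr²/2 = π × 0.912²/2 = 1.3065 m².
Resultant F = γ·h_c·A = 7.9461 × 1.08237 × 1.3065 = 11.2367 kN.
I_c = (π/8 − 8/(9π))·r⁴ = 0.109757 × 0.912⁴ = 0.0759297 m⁴.
Centre of pressure: y_p = y_c + I_c/(y_c·A) = 1.88706 + 0.0759297/(1.88706 × 1.3065) = 1.88706 + 0.0307976 = 1.91786 m along the plane.

y_p = 1.92 m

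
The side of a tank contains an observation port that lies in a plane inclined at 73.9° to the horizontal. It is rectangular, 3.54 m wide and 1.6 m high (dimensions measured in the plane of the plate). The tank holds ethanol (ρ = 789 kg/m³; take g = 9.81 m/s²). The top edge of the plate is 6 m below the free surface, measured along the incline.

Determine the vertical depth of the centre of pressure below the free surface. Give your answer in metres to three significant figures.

γ = ρg = 789 × 9.81 / 1000 = 7.74009 kN/m³.
Let θ = 73.9° be the plate's angle to the horizontal; measure y along the incline from where the plane meets the free surface. Vertical depth h = y·sinθ with sinθ = 0.960779.
The centroid lies 1.6/2 = 0.8 m below the top edge, so y_c = 6 + 0.8 = 6.8 m and h_c = 6.8 × 0.960779 = 6.5333 m.
A = 3.54 × 1.6 = 5.664 m².
Resultant F = γ·h_c·A = 7.74009 × 6.5333 × 5.664 = 286.419 kN.
I_c = b·h³/12 = 3.54 × 1.6³/12 = 1.20832 m⁴.
Centre of pressure: y_p = y_c + I_c/(y_c·A) = 6.8 + 1.20832/(6.8 × 5.664) = 6.8 + 0.0313725 = 6.83137 m along the plane.
Vertically, h_p = y_p·sinθ = 6.83137 × 0.960779 = 6.56344 m.

h_p = 6.56 m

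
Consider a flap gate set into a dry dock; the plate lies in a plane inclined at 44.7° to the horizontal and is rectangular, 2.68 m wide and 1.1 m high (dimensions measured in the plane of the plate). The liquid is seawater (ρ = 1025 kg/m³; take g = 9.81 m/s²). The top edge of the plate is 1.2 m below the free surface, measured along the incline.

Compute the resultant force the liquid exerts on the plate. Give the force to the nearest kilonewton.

γ = ρg = 1025 × 9.81 / 1000 = 10.05525 kN/m³.
Let θ = 44.7° be the plate's angle to the horizontal; measure y along the incline from where the plane meets the free surface. Vertical depth h = y·sinθ with sinθ = 0.703395.
The centroid lies 1.1/2 = 0.55 m below the top edge, so y_c = 1.2 + 0.55 = 1.75 m and h_c = 1.75 × 0.703395 = 1.23094 m.
A = 2.68 × 1.1 = 2.948 m².
Resultant F = γ·h_c·A = 10.05525 × 1.23094 × 2.948 = 36.4886 kN.

F ≈ 36 kN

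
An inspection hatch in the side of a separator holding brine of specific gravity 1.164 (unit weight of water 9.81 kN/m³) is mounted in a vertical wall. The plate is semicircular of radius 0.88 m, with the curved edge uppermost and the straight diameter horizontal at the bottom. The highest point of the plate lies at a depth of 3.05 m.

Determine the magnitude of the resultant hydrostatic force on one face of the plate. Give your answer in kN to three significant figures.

γ = 1.164 × 9.81 = 11.41884 kN/m³.
The centroid lies 4r/(3π) = 0.373484 m above the diameter, so r − 4r/(3π) = 0.88 − 0.373484 = 0.506516 m below the topmost point, so the centroid depth is h_c = 3.05 + 0.506516 = 3.55652 m.
A = πr²/2 = π × 0.88²/2 = 1.21642 m².
Resultant F = γ·h_c·A = 11.41884 × 3.55652 × 1.21642 = 49.4004 kN.

F ≈ 49.4 kN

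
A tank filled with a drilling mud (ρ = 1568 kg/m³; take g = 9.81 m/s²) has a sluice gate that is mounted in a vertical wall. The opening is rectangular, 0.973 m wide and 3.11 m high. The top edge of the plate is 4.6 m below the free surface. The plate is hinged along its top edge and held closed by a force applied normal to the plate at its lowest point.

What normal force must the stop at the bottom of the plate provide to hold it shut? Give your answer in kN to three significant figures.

P ≈ 155 kN

γ = ρg = 1568 × 9.81 / 1000 = 15.38208 kN/m³.
The centroid lies 3.11/2 = 1.555 m below the top edge, so the centroid depth is h_c = 4.6 + 1.555 = 6.155 m.
A = 0.973 × 3.11 = 3.02603 m².
Resultant F = γ·h_c·A = 15.38208 × 6.155 × 3.02603 = 286.495 kN.
I_c = b·h³/12 = 0.973 × 3.11³/12 = 2.43901 m⁴.
Centre of pressure: y_p = y_c + I_c/(y_c·A) = 6.155 + 2.43901/(6.155 × 3.02603) = 6.155 + 0.130952 = 6.28595 m along the plane.
The resultant acts 1.555 + 0.130952 = 1.68595 m (along the plate) below the hinge at the top edge, so the moment about the hinge is M = F × 1.68595 = 286.495 × 1.68595 = 483.016 kN·m.
A normal force at the bottom, 3.11 m from the hinge, must supply this moment: P = 483.016/3.11 = 155.311 kN.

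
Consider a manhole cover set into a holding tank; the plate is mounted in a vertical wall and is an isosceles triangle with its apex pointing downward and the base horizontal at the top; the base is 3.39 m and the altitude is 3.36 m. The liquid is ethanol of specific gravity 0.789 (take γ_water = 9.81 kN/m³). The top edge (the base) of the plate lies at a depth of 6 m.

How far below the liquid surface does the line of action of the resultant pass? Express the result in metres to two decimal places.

h_p = 7.21 m

γ = 0.789 × 9.81 = 7.74009 kN/m³.
With the apex down, the centroid sits h/3 = 3.36/3 = 1.12 m below the base (the top edge), so the centroid depth is h_c = 6 + 1.12 = 7.12 m.
A = ½ × 3.39 × 3.36 = 5.6952 m².
Resultant F = γ·h_c·A = 7.74009 × 7.12 × 5.6952 = 313.859 kN.
I_c = b·h³/36 = 3.39 × 3.36³/36 = 3.57203 m⁴.
Centre of pressure: y_p = y_c + I_c/(y_c·A) = 7.12 + 3.57203/(7.12 × 5.6952) = 7.12 + 0.0880899 = 7.20809 m along the plane.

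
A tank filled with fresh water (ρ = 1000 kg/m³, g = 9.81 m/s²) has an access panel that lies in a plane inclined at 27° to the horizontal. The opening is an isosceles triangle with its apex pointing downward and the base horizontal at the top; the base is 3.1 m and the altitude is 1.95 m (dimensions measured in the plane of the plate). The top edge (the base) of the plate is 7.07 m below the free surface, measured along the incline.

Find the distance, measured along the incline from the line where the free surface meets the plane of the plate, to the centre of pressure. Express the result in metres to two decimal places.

y_p = 7.75 m

γ = ρg = 1000 × 9.81 = 9810 N/m³ = 9.81 kN/m³.
Let θ = 27° be the plate's angle to the horizontal; measure y along the incline from where the plane meets the free surface. Vertical depth h = y·sinθ with sinθ = 0.453990.
With the apex down, the centroid sits h/3 = 1.95/3 = 0.65 m below the base (the top edge), so y_c = 7.07 + 0.65 = 7.72 m and h_c = 7.72 × 0.453990 = 3.5048 m.
A = ½ × 3.1 × 1.95 = 3.0225 m².
Resultant F = γ·h_c·A = 9.81 × 3.5048 × 3.0225 = 103.92 kN.
I_c = b·h³/36 = 3.1 × 1.95³/36 = 0.638503 m⁴.
Centre of pressure: y_p = y_c + I_c/(y_c·A) = 7.72 + 0.638503/(7.72 × 3.0225) = 7.72 + 0.027364 = 7.74736 m along the plane.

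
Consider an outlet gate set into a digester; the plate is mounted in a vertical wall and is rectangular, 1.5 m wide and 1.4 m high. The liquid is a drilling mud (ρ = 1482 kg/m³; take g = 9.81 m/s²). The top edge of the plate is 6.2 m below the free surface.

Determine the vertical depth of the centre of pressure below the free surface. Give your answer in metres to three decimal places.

h_p = 6.924 m

γ = ρg = 1482 × 9.81 / 1000 = 14.53842 kN/m³.
The centroid lies 1.4/2 = 0.7 m below the top edge, so the centroid depth is h_c = 6.2 + 0.7 = 6.9 m.
A = 1.5 × 1.4 = 2.1 m².
Resultant F = γ·h_c·A = 14.53842 × 6.9 × 2.1 = 210.662 kN.
I_c = b·h³/12 = 1.5 × 1.4³/12 = 0.343 m⁴.
Centre of pressure: y_p = y_c + I_c/(y_c·A) = 6.9 + 0.343/(6.9 × 2.1) = 6.9 + 0.0236715 = 6.92367 m along the plane.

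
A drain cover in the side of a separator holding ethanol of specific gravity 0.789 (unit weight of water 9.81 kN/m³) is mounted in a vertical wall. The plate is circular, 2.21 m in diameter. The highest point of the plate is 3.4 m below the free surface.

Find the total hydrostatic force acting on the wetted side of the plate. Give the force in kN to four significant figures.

F ≈ 133.8 kN

γ = 0.789 × 9.81 = 7.74009 kN/m³.
The centroid is at the centre, 1.105 m below the top of the plate, so the centroid depth is h_c = 3.4 + 1.105 = 4.505 m.
A = π(1.105)² = 3.83596 m².
Resultant F = γ·h_c·A = 7.74009 × 4.505 × 3.83596 = 133.756 kN.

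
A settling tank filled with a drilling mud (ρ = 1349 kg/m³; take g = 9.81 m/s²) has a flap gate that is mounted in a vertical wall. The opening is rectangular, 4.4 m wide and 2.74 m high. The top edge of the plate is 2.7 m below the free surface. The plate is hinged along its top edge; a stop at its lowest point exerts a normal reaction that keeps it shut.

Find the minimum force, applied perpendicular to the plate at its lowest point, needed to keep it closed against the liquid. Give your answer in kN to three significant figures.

P ≈ 361 kN

γ = ρg = 1349 × 9.81 / 1000 = 13.23369 kN/m³.
The centroid lies 2.74/2 = 1.37 m below the top edge, so the centroid depth is h_c = 2.7 + 1.37 = 4.07 m.
A = 4.4 × 2.74 = 12.056 m².
Resultant F = γ·h_c·A = 13.23369 × 4.07 × 12.056 = 649.35 kN.
I_c = b·h³/12 = 4.4 × 2.74³/12 = 7.54264 m⁴.
Centre of pressure: y_p = y_c + I_c/(y_c·A) = 4.07 + 7.54264/(4.07 × 12.056) = 4.07 + 0.153718 = 4.22372 m along the plane.
The resultant acts 1.37 + 0.153718 = 1.52372 m (along the plate) below the hinge at the top edge, so the moment about the hinge is M = F × 1.52372 = 649.35 × 1.52372 = 989.428 kN·m.
A normal force at the bottom, 2.74 m from the hinge, must supply this moment: P = 989.428/2.74 = 361.105 kN.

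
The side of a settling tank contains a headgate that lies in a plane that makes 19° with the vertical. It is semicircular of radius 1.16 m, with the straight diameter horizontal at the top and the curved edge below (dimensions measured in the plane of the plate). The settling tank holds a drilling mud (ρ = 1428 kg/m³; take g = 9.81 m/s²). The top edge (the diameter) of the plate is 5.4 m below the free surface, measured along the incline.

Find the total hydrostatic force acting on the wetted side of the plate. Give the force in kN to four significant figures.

F ≈ 165.0 kN

γ = ρg = 1428 × 9.81 / 1000 = 14.00868 kN/m³.
The plate makes 19° with the vertical, i.e. θ = 90° − 19° = 71° to the horizontal. Measuring y along the incline from the free-surface line, vertical depth h = y·sinθ with sinθ = 0.945519.
The centroid of a semicircle lies 4r/(3π) = 0.492319 m from the diameter, here below the top edge, so y_c = 5.4 + 0.492319 = 5.89232 m and h_c = 5.89232 × 0.945519 = 5.5713 m.
A = πr²/2 = π × 1.16²/2 = 2.11366 m².
Resultant F = γ·h_c·A = 14.00868 × 5.5713 × 2.11366 = 164.964 kN.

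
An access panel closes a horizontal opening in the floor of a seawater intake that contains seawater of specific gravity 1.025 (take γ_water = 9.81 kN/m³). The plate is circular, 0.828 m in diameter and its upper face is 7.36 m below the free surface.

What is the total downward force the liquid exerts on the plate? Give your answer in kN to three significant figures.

F ≈ 39.8 kN

γ = 1.025 × 9.81 = 10.05525 kN/m³.
The plate is horizontal, so pressure is uniform at p = γ·h = 10.05525 × 7.36 = 74.0066 kN/m².
A = π(0.414)² = 0.538456 m².
F = p·A = 74.0066 × 0.538456 = 39.8493 kN.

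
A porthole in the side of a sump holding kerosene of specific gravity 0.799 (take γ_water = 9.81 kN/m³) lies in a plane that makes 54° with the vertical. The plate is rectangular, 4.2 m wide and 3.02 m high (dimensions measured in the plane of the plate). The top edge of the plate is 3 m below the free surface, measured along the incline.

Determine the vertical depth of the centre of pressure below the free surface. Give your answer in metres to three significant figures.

h_p = 2.75 m

γ = 0.799 × 9.81 = 7.83819 kN/m³.
The plate makes 54° with the vertical, i.e. θ = 90° − 54° = 36° to the horizontal. Measuring y along the incline from the free-surface line, vertical depth h = y·sinθ with sinθ = 0.587785.
The centroid lies 3.02/2 = 1.51 m below the top edge, so y_c = 3 + 1.51 = 4.51 m and h_c = 4.51 × 0.587785 = 2.65091 m.
A = 4.2 × 3.02 = 12.684 m².
Resultant F = γ·h_c·A = 7.83819 × 2.65091 × 12.684 = 263.552 kN.
I_c = b·h³/12 = 4.2 × 3.02³/12 = 9.64026 m⁴.
Centre of pressure: y_p = y_c + I_c/(y_c·A) = 4.51 + 9.64026/(4.51 × 12.684) = 4.51 + 0.168522 = 4.67852 m along the plane.
Vertically, h_p = y_p·sinθ = 4.67852 × 0.587785 = 2.74996 m.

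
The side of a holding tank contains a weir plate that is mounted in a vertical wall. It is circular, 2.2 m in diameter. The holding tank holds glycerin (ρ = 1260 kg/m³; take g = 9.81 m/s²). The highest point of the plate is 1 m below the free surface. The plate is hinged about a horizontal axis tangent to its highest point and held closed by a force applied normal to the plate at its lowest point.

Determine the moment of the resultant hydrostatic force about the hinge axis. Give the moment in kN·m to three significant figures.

M ≈ 123 kN·m

γ = ρg = 1260 × 9.81 / 1000 = 12.3606 kN/m³.
The centroid is at the centre, 1.1 m below the top of the plate, so the centroid depth is h_c = 1 + 1.1 = 2.1 m.
A = π(1.1)² = 3.80133 m².
Resultant F = γ·h_c·A = 12.3606 × 2.1 × 3.80133 = 98.6721 kN.
I_c = πr⁴/4 = π × 1.1⁴/4 = 1.1499 m⁴.
Centre of pressure: y_p = y_c + I_c/(y_c·A) = 2.1 + 1.1499/(2.1 × 3.80133) = 2.1 + 0.144047 = 2.24405 m along the plane.
The resultant acts 1.1 + 0.144047 = 1.24405 m (along the plate) below the hinge at the top edge, so the moment about the hinge is M = F × 1.24405 = 98.6721 × 1.24405 = 122.753 kN·m.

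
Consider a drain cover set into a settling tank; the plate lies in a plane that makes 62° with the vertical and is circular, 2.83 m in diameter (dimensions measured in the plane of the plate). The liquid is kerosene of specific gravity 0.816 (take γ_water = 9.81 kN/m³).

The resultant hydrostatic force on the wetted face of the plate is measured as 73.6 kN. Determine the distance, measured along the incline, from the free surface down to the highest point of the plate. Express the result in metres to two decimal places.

y_top ≈ 1.70 m

γ = 0.816 × 9.81 = 8.00496 kN/m³.
A = π(1.415)² = 6.29018 m².
From F = γ·h_c·A, the centroid depth is h_c = 73.6/(8.00496 × 6.29018) = 1.46169 m.
The plate makes 62° with the vertical, i.e. θ = 90° − 62° = 28° to the horizontal. Measuring y along the incline from the free-surface line, vertical depth h = y·sinθ with sinθ = 0.469472.
Along the incline, y_c = h_c/sinθ = 1.46169/0.469472 = 3.11348 m.
The centroid is at the centre, 1.415 m below the top of the plate, so the highest point sits at y_top = 3.11348 − 1.415 = 1.69848 m along the incline.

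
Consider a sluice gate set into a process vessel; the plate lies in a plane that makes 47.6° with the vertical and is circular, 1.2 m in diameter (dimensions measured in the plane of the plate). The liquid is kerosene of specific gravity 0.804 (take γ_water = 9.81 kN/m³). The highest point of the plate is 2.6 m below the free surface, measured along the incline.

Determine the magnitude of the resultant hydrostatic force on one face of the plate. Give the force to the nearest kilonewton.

γ = 0.804 × 9.81 = 7.88724 kN/m³.
The plate makes 47.6° with the vertical, i.e. θ = 90° − 47.6° = 42.4° to the horizontal. Measuring y along the incline from the free-surface line, vertical depth h = y·sinθ with sinθ = 0.674302.
The centroid is at the centre, 0.6 m below the top of the plate, so y_c = 2.6 + 0.6 = 3.2 m and h_c = 3.2 × 0.674302 = 2.15777 m.
A = π(0.6)² = 1.13097 m².
Resultant F = γ·h_c·A = 7.88724 × 2.15777 × 1.13097 = 19.2478 kN.

F ≈ 19 kN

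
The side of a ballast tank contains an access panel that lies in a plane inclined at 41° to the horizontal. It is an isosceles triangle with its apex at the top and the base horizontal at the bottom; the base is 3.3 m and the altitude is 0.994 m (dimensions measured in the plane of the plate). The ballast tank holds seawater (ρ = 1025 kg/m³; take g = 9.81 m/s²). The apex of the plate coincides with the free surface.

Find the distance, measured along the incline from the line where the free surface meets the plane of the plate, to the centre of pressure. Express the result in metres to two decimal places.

γ = ρg = 1025 × 9.81 / 1000 = 10.05525 kN/m³.
Let θ = 41° be the plate's angle to the horizontal; measure y along the incline from where the plane meets the free surface. Vertical depth h = y·sinθ with sinθ = 0.656059.
With the apex up, the centroid sits 2h/3 = 2 × 0.994/3 = 0.662667 m below the apex, so y_c = 0.662667 m and h_c = 0.662667 × 0.656059 = 0.434749 m.
A = ½ × 3.3 × 0.994 = 1.6401 m².
Resultant F = γ·h_c·A = 10.05525 × 0.434749 × 1.6401 = 7.16971 kN.
I_c = b·h³/36 = 3.3 × 0.994³/36 = 0.0900265 m⁴.
Centre of pressure: y_p = y_c + I_c/(y_c·A) = 0.662667 + 0.0900265/(0.662667 × 1.6401) = 0.662667 + 0.0828332 = 0.7455 m along the plane.

y_p = 0.75 m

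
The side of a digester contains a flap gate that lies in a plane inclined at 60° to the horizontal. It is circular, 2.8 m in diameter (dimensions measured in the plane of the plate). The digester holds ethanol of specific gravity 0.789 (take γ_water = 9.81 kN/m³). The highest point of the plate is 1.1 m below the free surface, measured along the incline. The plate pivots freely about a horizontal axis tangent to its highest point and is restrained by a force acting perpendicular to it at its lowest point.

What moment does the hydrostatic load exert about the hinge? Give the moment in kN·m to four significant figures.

M ≈ 164.7 kN·m

γ = 0.789 × 9.81 = 7.74009 kN/m³.
Let θ = 60° be the plate's angle to the horizontal; measure y along the incline from where the plane meets the free surface. Vertical depth h = y·sinθ with sinθ = 0.866025.
The centroid is at the centre, 1.4 m below the top of the plate, so y_c = 1.1 + 1.4 = 2.5 m and h_c = 2.5 × 0.866025 = 2.16506 m.
A = π(1.4)² = 6.15752 m².
Resultant F = γ·h_c·A = 7.74009 × 2.16506 × 6.15752 = 103.186 kN.
I_c = πr⁴/4 = π × 1.4⁴/4 = 3.01719 m⁴.
Centre of pressure: y_p = y_c + I_c/(y_c·A) = 2.5 + 3.01719/(2.5 × 6.15752) = 2.5 + 0.196 = 2.696 m along the plane.
The resultant acts 1.4 + 0.196 = 1.596 m (along the plate) below the hinge at the top edge, so the moment about the hinge is M = F × 1.596 = 103.186 × 1.596 = 164.685 kN·m.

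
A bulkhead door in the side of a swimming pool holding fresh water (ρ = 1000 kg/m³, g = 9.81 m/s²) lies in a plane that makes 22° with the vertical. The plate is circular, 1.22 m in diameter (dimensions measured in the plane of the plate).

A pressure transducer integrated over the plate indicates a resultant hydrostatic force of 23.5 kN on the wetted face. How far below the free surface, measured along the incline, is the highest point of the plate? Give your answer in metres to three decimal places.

y_top ≈ 1.600 m

γ = ρg = 1000 × 9.81 = 9810 N/m³ = 9.81 kN/m³.
A = π(0.61)² = 1.16899 m².
From F = γ·h_c·A, the centroid depth is h_c = 23.5/(9.81 × 1.16899) = 2.04922 m.
The plate makes 22° with the vertical, i.e. θ = 90° − 22° = 68° to the horizontal. Measuring y along the incline from the free-surface line, vertical depth h = y·sinθ with sinθ = 0.927184.
Along the incline, y_c = h_c/sinθ = 2.04922/0.927184 = 2.21015 m.
The centroid is at the centre, 0.61 m below the top of the plate, so the highest point sits at y_top = 2.21015 − 0.61 = 1.60015 m along the incline.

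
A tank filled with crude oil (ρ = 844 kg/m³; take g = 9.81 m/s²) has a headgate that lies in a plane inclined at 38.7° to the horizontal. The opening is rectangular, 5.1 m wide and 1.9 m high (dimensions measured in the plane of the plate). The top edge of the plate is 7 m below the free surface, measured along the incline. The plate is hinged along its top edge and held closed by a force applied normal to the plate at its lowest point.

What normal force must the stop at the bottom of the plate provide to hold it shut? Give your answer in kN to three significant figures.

P ≈ 207 kN

γ = ρg = 844 × 9.81 / 1000 = 8.27964 kN/m³.
Let θ = 38.7° be the plate's angle to the horizontal; measure y along the incline from where the plane meets the free surface. Vertical depth h = y·sinθ with sinθ = 0.625243.
The centroid lies 1.9/2 = 0.95 m below the top edge, so y_c = 7 + 0.95 = 7.95 m and h_c = 7.95 × 0.625243 = 4.97068 m.
A = 5.1 × 1.9 = 9.69 m².
Resultant F = γ·h_c·A = 8.27964 × 4.97068 × 9.69 = 398.796 kN.
I_c = b·h³/12 = 5.1 × 1.9³/12 = 2.91507 m⁴.
Centre of pressure: y_p = y_c + I_c/(y_c·A) = 7.95 + 2.91507/(7.95 × 9.69) = 7.95 + 0.0378406 = 7.98784 m along the plane.
The resultant acts 0.95 + 0.0378406 = 0.987841 m (along the plate) below the hinge at the top edge, so the moment about the hinge is M = F × 0.987841 = 398.796 × 0.987841 = 393.947 kN·m.
A normal force at the bottom, 1.9 m from the hinge, must supply this moment: P = 393.947/1.9 = 207.341 kN.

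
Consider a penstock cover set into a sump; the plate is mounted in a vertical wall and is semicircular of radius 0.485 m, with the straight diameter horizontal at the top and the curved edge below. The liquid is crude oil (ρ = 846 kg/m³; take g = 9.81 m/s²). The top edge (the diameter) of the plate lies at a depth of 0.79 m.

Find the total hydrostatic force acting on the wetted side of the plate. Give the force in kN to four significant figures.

γ = ρg = 846 × 9.81 / 1000 = 8.29926 kN/m³.
The centroid of a semicircle lies 4r/(3π) = 0.20584 m from the diameter, here below the top edge, so the centroid depth is h_c = 0.79 + 0.20584 = 0.99584 m.
A = πr²/2 = π × 0.485²/2 = 0.369491 m².
Resultant F = γ·h_c·A = 8.29926 × 0.99584 × 0.369491 = 3.05375 kN.

F ≈ 3.054 kN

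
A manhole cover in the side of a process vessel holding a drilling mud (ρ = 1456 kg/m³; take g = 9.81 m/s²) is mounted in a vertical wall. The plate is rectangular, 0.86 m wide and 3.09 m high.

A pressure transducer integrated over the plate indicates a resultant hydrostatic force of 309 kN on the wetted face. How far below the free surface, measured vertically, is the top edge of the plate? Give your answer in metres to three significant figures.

γ = ρg = 1456 × 9.81 / 1000 = 14.28336 kN/m³.
A = 0.86 × 3.09 = 2.6574 m².
From F = γ·h_c·A, the centroid depth is h_c = 309/(14.28336 × 2.6574) = 8.14088 m.
The centroid lies 3.09/2 = 1.545 m below the top edge, so the top edge sits at h_top = 8.14088 − 1.545 = 6.59588 m below the surface.

d_top ≈ 6.60 m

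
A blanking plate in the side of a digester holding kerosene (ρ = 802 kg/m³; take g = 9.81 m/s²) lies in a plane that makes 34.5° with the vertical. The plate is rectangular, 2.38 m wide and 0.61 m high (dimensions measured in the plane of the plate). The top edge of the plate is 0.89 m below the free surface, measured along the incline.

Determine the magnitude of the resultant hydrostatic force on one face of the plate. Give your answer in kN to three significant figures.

F ≈ 11.2 kN

γ = ρg = 802 × 9.81 / 1000 = 7.86762 kN/m³.
The plate makes 34.5° with the vertical, i.e. θ = 90° − 34.5° = 55.5° to the horizontal. Measuring y along the incline from the free-surface line, vertical depth h = y·sinθ with sinθ = 0.824126.
The centroid lies 0.61/2 = 0.305 m below the top edge, so y_c = 0.89 + 0.305 = 1.195 m and h_c = 1.195 × 0.824126 = 0.984831 m.
A = 2.38 × 0.61 = 1.4518 m².
Resultant F = γ·h_c·A = 7.86762 × 0.984831 × 1.4518 = 11.2489 kN.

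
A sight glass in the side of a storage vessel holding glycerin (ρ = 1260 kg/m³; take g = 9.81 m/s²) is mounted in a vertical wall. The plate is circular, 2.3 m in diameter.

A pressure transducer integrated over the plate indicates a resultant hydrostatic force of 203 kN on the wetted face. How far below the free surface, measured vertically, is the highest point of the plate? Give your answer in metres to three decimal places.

γ = ρg = 1260 × 9.81 / 1000 = 12.3606 kN/m³.
A = π(1.15)² = 4.15476 m².
From F = γ·h_c·A, the centroid depth is h_c = 203/(12.3606 × 4.15476) = 3.95285 m.
The centroid is at the centre, 1.15 m below the top of the plate, so the highest point sits at h_top = 3.95285 − 1.15 = 2.80285 m below the surface.

d_top ≈ 2.803 m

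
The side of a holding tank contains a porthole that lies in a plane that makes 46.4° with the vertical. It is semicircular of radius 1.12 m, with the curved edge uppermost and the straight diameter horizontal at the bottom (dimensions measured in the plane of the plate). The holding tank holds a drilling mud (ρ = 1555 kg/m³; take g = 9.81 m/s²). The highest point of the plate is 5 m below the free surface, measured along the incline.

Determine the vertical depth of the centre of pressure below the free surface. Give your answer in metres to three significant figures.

h_p = 3.90 m

γ = ρg = 1555 × 9.81 / 1000 = 15.25455 kN/m³.
The plate makes 46.4° with the vertical, i.e. θ = 90° − 46.4° = 43.6° to the horizontal. Measuring y along the incline from the free-surface line, vertical depth h = y·sinθ with sinθ = 0.689620.
The centroid lies 4r/(3π) = 0.475343 m above the diameter, so r − 4r/(3π) = 1.12 − 0.475343 = 0.644657 m below the topmost point, so y_c = 5 + 0.644657 = 5.64466 m and h_c = 5.64466 × 0.689620 = 3.89267 m.
A = πr²/2 = π × 1.12²/2 = 1.97041 m².
Resultant F = γ·h_c·A = 15.25455 × 3.89267 × 1.97041 = 117.005 kN.
I_c = (π/8 − 8/(9π))·r⁴ = 0.109757 × 1.12⁴ = 0.172705 m⁴.
Centre of pressure: y_p = y_c + I_c/(y_c·A) = 5.64466 + 0.172705/(5.64466 × 1.97041) = 5.64466 + 0.0155278 = 5.66019 m along the plane.
Vertically, h_p = y_p·sinθ = 5.66019 × 0.689620 = 3.90338 m.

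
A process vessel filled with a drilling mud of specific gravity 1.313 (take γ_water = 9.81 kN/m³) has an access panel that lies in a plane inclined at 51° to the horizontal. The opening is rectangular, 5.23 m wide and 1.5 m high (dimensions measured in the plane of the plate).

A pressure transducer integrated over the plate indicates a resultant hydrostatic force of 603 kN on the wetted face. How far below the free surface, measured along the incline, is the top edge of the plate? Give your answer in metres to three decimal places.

γ = 1.313 × 9.81 = 12.88053 kN/m³.
A = 5.23 × 1.5 = 7.845 m².
From F = γ·h_c·A, the centroid depth is h_c = 603/(12.88053 × 7.845) = 5.96748 m.
Let θ = 51° be the plate's angle to the horizontal; measure y along the incline from where the plane meets the free surface. Vertical depth h = y·sinθ with sinθ = 0.777146.
Along the incline, y_c = h_c/sinθ = 5.96748/0.777146 = 7.67871 m.
The centroid lies 1.5/2 = 0.75 m below the top edge, so the top edge sits at y_top = 7.67871 − 0.75 = 6.92871 m along the incline.

y_top ≈ 6.929 m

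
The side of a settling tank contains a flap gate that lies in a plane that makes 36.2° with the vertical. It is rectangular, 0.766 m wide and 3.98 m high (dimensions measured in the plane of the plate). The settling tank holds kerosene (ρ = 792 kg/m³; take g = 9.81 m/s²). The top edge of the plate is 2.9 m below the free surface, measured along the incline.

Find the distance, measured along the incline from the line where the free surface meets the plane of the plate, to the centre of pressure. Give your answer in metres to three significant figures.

y_p = 5.16 m

γ = ρg = 792 × 9.81 / 1000 = 7.76952 kN/m³.
The plate makes 36.2° with the vertical, i.e. θ = 90° − 36.2° = 53.8° to the horizontal. Measuring y along the incline from the free-surface line, vertical depth h = y·sinθ with sinθ = 0.806960.
The centroid lies 3.98/2 = 1.99 m below the top edge, so y_c = 2.9 + 1.99 = 4.89 m and h_c = 4.89 × 0.806960 = 3.94603 m.
A = 0.766 × 3.98 = 3.04868 m².
Resultant F = γ·h_c·A = 7.76952 × 3.94603 × 3.04868 = 93.4687 kN.
I_c = b·h³/12 = 0.766 × 3.98³/12 = 4.02436 m⁴.
Centre of pressure: y_p = y_c + I_c/(y_c·A) = 4.89 + 4.02436/(4.89 × 3.04868) = 4.89 + 0.269946 = 5.15995 m along the plane.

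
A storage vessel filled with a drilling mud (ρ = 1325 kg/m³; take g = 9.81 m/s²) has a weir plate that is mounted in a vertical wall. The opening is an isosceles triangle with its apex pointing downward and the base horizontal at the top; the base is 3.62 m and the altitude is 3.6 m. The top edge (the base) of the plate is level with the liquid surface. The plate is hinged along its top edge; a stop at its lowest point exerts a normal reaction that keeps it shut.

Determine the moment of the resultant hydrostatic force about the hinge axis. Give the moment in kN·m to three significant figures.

γ = ρg = 1325 × 9.81 / 1000 = 12.99825 kN/m³.
With the apex down, the centroid sits h/3 = 3.6/3 = 1.2 m below the base (the top edge), so the centroid depth is h_c = 1.2 m.
A = ½ × 3.62 × 3.6 = 6.516 m².
Resultant F = γ·h_c·A = 12.99825 × 1.2 × 6.516 = 101.636 kN.
I_c = b·h³/36 = 3.62 × 3.6³/36 = 4.69152 m⁴.
Centre of pressure: y_p = y_c + I_c/(y_c·A) = 1.2 + 4.69152/(1.2 × 6.516) = 1.2 + 0.6 = 1.8 m along the plane.
The resultant acts 1.2 + 0.6 = 1.8 m (along the plate) below the hinge at the top edge, so the moment about the hinge is M = F × 1.8 = 101.636 × 1.8 = 182.945 kN·m.

M ≈ 183 kN·m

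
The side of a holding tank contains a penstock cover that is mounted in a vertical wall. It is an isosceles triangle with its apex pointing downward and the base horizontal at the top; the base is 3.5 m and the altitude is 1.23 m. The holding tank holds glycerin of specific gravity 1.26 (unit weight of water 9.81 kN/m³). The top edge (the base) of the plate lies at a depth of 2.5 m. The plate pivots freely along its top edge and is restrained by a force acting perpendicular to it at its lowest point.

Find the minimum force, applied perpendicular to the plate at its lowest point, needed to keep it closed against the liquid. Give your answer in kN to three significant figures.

P ≈ 27.6 kN

γ = 1.26 × 9.81 = 12.3606 kN/m³.
With the apex down, the centroid sits h/3 = 1.23/3 = 0.41 m below the base (the top edge), so the centroid depth is h_c = 2.5 + 0.41 = 2.91 m.
A = ½ × 3.5 × 1.23 = 2.1525 m².
Resultant F = γ·h_c·A = 12.3606 × 2.91 × 2.1525 = 77.424 kN.
I_c = b·h³/36 = 3.5 × 1.23³/36 = 0.180918 m⁴.
Centre of pressure: y_p = y_c + I_c/(y_c·A) = 2.91 + 0.180918/(2.91 × 2.1525) = 2.91 + 0.0288832 = 2.93888 m along the plane.
The resultant acts 0.41 + 0.0288832 = 0.438883 m (along the plate) below the hinge at the top edge, so the moment about the hinge is M = F × 0.438883 = 77.424 × 0.438883 = 33.9801 kN·m.
A normal force at the bottom, 1.23 m from the hinge, must supply this moment: P = 33.9801/1.23 = 27.6261 kN.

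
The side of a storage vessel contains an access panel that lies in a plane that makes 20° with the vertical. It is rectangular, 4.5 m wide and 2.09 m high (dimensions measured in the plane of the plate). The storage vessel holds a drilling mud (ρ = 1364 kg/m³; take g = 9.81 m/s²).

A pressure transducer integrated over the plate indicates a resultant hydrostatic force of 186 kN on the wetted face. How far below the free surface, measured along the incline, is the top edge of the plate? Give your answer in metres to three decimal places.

y_top ≈ 0.528 m

γ = ρg = 1364 × 9.81 / 1000 = 13.38084 kN/m³.
A = 4.5 × 2.09 = 9.405 m².
From F = γ·h_c·A, the centroid depth is h_c = 186/(13.38084 × 9.405) = 1.47799 m.
The plate makes 20° with the vertical, i.e. θ = 90° − 20° = 70° to the horizontal. Measuring y along the incline from the free-surface line, vertical depth h = y·sinθ with sinθ = 0.939693.
Along the incline, y_c = h_c/sinθ = 1.47799/0.939693 = 1.57284 m.
The centroid lies 2.09/2 = 1.045 m below the top edge, so the top edge sits at y_top = 1.57284 − 1.045 = 0.52784 m along the incline.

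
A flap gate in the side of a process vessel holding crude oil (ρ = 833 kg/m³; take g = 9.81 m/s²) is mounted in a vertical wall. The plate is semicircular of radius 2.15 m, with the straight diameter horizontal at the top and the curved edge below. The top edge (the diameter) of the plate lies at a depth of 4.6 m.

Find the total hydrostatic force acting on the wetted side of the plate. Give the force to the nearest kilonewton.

F ≈ 327 kN

γ = ρg = 833 × 9.81 / 1000 = 8.17173 kN/m³.
The centroid of a semicircle lies 4r/(3π) = 0.912488 m from the diameter, here below the top edge, so the centroid depth is h_c = 4.6 + 0.912488 = 5.51249 m.
A = πr²/2 = π × 2.15²/2 = 7.26101 m².
Resultant F = γ·h_c·A = 8.17173 × 5.51249 × 7.26101 = 327.084 kN.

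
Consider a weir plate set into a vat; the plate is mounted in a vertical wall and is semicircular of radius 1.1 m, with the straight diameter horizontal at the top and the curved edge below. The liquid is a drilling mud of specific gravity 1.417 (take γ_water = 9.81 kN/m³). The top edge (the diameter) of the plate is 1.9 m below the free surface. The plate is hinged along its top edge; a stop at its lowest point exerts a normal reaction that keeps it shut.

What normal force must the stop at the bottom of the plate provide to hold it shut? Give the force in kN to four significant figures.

P ≈ 28.57 kN

γ = 1.417 × 9.81 = 13.90077 kN/m³.
The centroid of a semicircle lies 4r/(3π) = 0.466854 m from the diameter, here below the top edge, so the centroid depth is h_c = 1.9 + 0.466854 = 2.36685 m.
A = πr²/2 = π × 1.1²/2 = 1.90066 m².
Resultant F = γ·h_c·A = 13.90077 × 2.36685 × 1.90066 = 62.5337 kN.
I_c = (π/8 − 8/(9π))·r⁴ = 0.109757 × 1.1⁴ = 0.160695 m⁴.
Centre of pressure: y_p = y_c + I_c/(y_c·A) = 2.36685 + 0.160695/(2.36685 × 1.90066) = 2.36685 + 0.0357213 = 2.40257 m along the plane.
The resultant acts 0.466854 + 0.0357213 = 0.502575 m (along the plate) below the hinge at the top edge, so the moment about the hinge is M = F × 0.502575 = 62.5337 × 0.502575 = 31.4279 kN·m.
A normal force at the bottom, 1.1 m from the hinge, must supply this moment: P = 31.4279/1.1 = 28.5708 kN.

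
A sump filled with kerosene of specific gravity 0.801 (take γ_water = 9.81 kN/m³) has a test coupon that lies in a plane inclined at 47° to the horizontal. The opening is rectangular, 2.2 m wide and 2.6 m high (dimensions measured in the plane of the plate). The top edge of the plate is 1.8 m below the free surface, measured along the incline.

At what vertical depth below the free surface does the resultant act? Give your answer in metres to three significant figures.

h_p = 2.40 m

γ = 0.801 × 9.81 = 7.85781 kN/m³.
Let θ = 47° be the plate's angle to the horizontal; measure y along the incline from where the plane meets the free surface. Vertical depth h = y·sinθ with sinθ = 0.731354.
The centroid lies 2.6/2 = 1.3 m below the top edge, so y_c = 1.8 + 1.3 = 3.1 m and h_c = 3.1 × 0.731354 = 2.2672 m.
A = 2.2 × 2.6 = 5.72 m².
Resultant F = γ·h_c·A = 7.85781 × 2.2672 × 5.72 = 101.903 kN.
I_c = b·h³/12 = 2.2 × 2.6³/12 = 3.22227 m⁴.
Centre of pressure: y_p = y_c + I_c/(y_c·A) = 3.1 + 3.22227/(3.1 × 5.72) = 3.1 + 0.181721 = 3.28172 m along the plane.
Vertically, h_p = y_p·sinθ = 3.28172 × 0.731354 = 2.4001 m.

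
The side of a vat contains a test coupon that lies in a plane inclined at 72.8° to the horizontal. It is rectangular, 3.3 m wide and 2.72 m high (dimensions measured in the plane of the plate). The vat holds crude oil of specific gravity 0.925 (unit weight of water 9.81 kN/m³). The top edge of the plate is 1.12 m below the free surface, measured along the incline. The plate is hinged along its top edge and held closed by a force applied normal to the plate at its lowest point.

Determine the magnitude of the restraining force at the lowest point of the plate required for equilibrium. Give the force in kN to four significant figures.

P ≈ 114.1 kN

γ = 0.925 × 9.81 = 9.07425 kN/m³.
Let θ = 72.8° be the plate's angle to the horizontal; measure y along the incline from where the plane meets the free surface. Vertical depth h = y·sinθ with sinθ = 0.955278.
The centroid lies 2.72/2 = 1.36 m below the top edge, so y_c = 1.12 + 1.36 = 2.48 m and h_c = 2.48 × 0.955278 = 2.36909 m.
A = 3.3 × 2.72 = 8.976 m².
Resultant F = γ·h_c·A = 9.07425 × 2.36909 × 8.976 = 192.963 kN.
I_c = b·h³/12 = 3.3 × 2.72³/12 = 5.534 m⁴.
Centre of pressure: y_p = y_c + I_c/(y_c·A) = 2.48 + 5.534/(2.48 × 8.976) = 2.48 + 0.248602 = 2.7286 m along the plane.
The resultant acts 1.36 + 0.248602 = 1.6086 m (along the plate) below the hinge at the top edge, so the moment about the hinge is M = F × 1.6086 = 192.963 × 1.6086 = 310.4 kN·m.
A normal force at the bottom, 2.72 m from the hinge, must supply this moment: P = 310.4/2.72 = 114.118 kN.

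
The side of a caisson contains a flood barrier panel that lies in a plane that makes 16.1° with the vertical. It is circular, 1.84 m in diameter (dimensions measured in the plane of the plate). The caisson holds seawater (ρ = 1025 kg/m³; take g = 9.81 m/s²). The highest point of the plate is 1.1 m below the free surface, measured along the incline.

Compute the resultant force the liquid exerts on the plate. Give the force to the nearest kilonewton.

γ = ρg = 1025 × 9.81 / 1000 = 10.05525 kN/m³.
The plate makes 16.1° with the vertical, i.e. θ = 90° − 16.1° = 73.9° to the horizontal. Measuring y along the incline from the free-surface line, vertical depth h = y·sinθ with sinθ = 0.960779.
The centroid is at the centre, 0.92 m below the top of the plate, so y_c = 1.1 + 0.92 = 2.02 m and h_c = 2.02 × 0.960779 = 1.94077 m.
A = π(0.92)² = 2.65904 m².
Resultant F = γ·h_c·A = 10.05525 × 1.94077 × 2.65904 = 51.891 kN.

F ≈ 52 kN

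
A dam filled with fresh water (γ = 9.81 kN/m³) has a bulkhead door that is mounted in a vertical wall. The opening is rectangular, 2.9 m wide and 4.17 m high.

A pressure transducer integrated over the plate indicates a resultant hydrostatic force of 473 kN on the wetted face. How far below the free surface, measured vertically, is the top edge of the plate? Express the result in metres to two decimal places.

γ = 9.81 kN/m³.
A = 2.9 × 4.17 = 12.093 m².
From F = γ·h_c·A, the centroid depth is h_c = 473/(9.81 × 12.093) = 3.98711 m.
The centroid lies 4.17/2 = 2.085 m below the top edge, so the top edge sits at h_top = 3.98711 − 2.085 = 1.90211 m below the surface.

d_top ≈ 1.90 m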